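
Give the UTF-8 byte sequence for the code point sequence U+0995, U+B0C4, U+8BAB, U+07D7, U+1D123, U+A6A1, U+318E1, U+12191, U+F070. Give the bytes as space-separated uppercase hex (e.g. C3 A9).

E0 A6 95 EB 83 84 E8 AE AB DF 97 F0 9D 84 A3 EA 9A A1 F0 B1 A3 A1 F0 92 86 91 EF 81 B0

U+0995: 3-byte form → E0 A6 95.
U+B0C4: 3-byte form → EB 83 84.
U+8BAB: 3-byte form → E8 AE AB.
U+07D7: 2-byte form → DF 97.
U+1D123: 4-byte form → F0 9D 84 A3.
U+A6A1: 3-byte form → EA 9A A1.
U+318E1: 4-byte form → F0 B1 A3 A1.
U+12191: 4-byte form → F0 92 86 91.
U+F070: 3-byte form → EF 81 B0.
Concatenated (29 bytes): E0 A6 95 EB 83 84 E8 AE AB DF 97 F0 9D 84 A3 EA 9A A1 F0 B1 A3 A1 F0 92 86 91 EF 81 B0.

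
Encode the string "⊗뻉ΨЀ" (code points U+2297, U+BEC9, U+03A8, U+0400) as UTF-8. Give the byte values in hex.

E2 8A 97 EB BB 89 CE A8 D0 80

U+2297: 3-byte form → E2 8A 97.
U+BEC9: 3-byte form → EB BB 89.
U+03A8: 2-byte form → CE A8.
U+0400: 2-byte form → D0 80.
Concatenated (10 bytes): E2 8A 97 EB BB 89 CE A8 D0 80.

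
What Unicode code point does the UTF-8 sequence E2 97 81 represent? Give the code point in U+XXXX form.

Leading byte 0xE2 = 11100010 matches 1110xxxx → 3-byte sequence.
Byte 1: 0xE2 = 11100010, payload 0010 (4 bits).
Byte 2: 0x97 = 10010111 (10xxxxxx ✓), payload 010111.
Byte 3: 0x81 = 10000001 (10xxxxxx ✓), payload 000001.
Concatenate: 0010010111000001 = 0x25C1 (16 bits → U+25C1).

U+25C1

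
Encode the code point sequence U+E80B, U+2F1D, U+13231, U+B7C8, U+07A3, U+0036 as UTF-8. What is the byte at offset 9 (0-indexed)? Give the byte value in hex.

0xB1

U+E80B → 3-byte form EE A0 8B at offsets 0–2.
U+2F1D → 3-byte form E2 BC 9D at offsets 3–5.
U+13231 → 4-byte form F0 93 88 B1 at offsets 6–9.
Offset 9 falls in char 3's range; it's byte 4 of F0 93 88 B1 = 0xB1.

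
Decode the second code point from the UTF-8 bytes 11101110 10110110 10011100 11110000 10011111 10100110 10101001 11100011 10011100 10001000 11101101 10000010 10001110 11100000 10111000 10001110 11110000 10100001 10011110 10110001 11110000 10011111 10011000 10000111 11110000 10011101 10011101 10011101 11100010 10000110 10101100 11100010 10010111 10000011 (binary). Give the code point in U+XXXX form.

Offset 0: leading byte 0xEE = 11101110 → 3-byte char #1 = EE B6 9C.
Offset 3: leading byte 0xF0 = 11110000 → 4-byte char #2 = F0 9F A6 A9.
Leading byte 0xF0 = 11110000 matches 11110xxx → 4-byte sequence.
Byte 1: 0xF0 = 11110000, payload 000 (3 bits).
Byte 2: 0x9F = 10011111 (10xxxxxx ✓), payload 011111.
Byte 3: 0xA6 = 10100110 (10xxxxxx ✓), payload 100110.
Byte 4: 0xA9 = 10101001 (10xxxxxx ✓), payload 101001.
Concatenate: 000011111100110101001 = 0x1F9A9 (21 bits → U+1F9A9).

U+1F9A9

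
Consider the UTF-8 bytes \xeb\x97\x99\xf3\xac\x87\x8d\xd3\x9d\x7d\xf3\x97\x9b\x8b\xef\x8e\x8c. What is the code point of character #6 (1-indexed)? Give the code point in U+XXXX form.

U+F38C

Offset 0: leading byte 0xEB = 11101011 → 3-byte char #1 = EB 97 99.
Offset 3: leading byte 0xF3 = 11110011 → 4-byte char #2 = F3 AC 87 8D.
Offset 7: leading byte 0xD3 = 11010011 → 2-byte char #3 = D3 9D.
Offset 9: leading byte 0x7D = 01111101 → 1-byte char #4 = 7D.
Offset 10: leading byte 0xF3 = 11110011 → 4-byte char #5 = F3 97 9B 8B.
Offset 14: leading byte 0xEF = 11101111 → 3-byte char #6 = EF 8E 8C.
Leading byte 0xEF = 11101111 matches 1110xxxx → 3-byte sequence.
Byte 1: 0xEF = 11101111, payload 1111 (4 bits).
Byte 2: 0x8E = 10001110 (10xxxxxx ✓), payload 001110.
Byte 3: 0x8C = 10001100 (10xxxxxx ✓), payload 001100.
Concatenate: 1111001110001100 = 0xF38C (16 bits → U+F38C).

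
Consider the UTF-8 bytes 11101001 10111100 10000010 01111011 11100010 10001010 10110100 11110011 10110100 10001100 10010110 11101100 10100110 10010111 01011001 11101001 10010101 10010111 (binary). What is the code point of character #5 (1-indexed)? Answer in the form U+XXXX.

Offset 0: leading byte 0xE9 = 11101001 → 3-byte char #1 = E9 BC 82.
Offset 3: leading byte 0x7B = 01111011 → 1-byte char #2 = 7B.
Offset 4: leading byte 0xE2 = 11100010 → 3-byte char #3 = E2 8A B4.
Offset 7: leading byte 0xF3 = 11110011 → 4-byte char #4 = F3 B4 8C 96.
Offset 11: leading byte 0xEC = 11101100 → 3-byte char #5 = EC A6 97.
Leading byte 0xEC = 11101100 matches 1110xxxx → 3-byte sequence.
Byte 1: 0xEC = 11101100, payload 1100 (4 bits).
Byte 2: 0xA6 = 10100110 (10xxxxxx ✓), payload 100110.
Byte 3: 0x97 = 10010111 (10xxxxxx ✓), payload 010111.
Concatenate: 1100100110010111 = 0xC997 (16 bits → U+C997).

U+C997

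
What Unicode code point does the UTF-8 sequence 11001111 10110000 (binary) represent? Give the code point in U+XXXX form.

U+03F0

Leading byte 0xCF = 11001111 matches 110xxxxx → 2-byte sequence.
Byte 1: 0xCF = 11001111, payload 01111 (5 bits).
Byte 2: 0xB0 = 10110000 (10xxxxxx ✓), payload 110000.
Concatenate: 01111110000 = 0x3F0 (11 bits → U+03F0).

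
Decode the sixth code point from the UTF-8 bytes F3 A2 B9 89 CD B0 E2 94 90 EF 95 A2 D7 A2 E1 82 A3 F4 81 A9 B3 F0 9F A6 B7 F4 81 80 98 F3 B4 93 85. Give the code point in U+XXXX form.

Offset 0: leading byte 0xF3 = 11110011 → 4-byte char #1 = F3 A2 B9 89.
Offset 4: leading byte 0xCD = 11001101 → 2-byte char #2 = CD B0.
Offset 6: leading byte 0xE2 = 11100010 → 3-byte char #3 = E2 94 90.
Offset 9: leading byte 0xEF = 11101111 → 3-byte char #4 = EF 95 A2.
Offset 12: leading byte 0xD7 = 11010111 → 2-byte char #5 = D7 A2.
Offset 14: leading byte 0xE1 = 11100001 → 3-byte char #6 = E1 82 A3.
Leading byte 0xE1 = 11100001 matches 1110xxxx → 3-byte sequence.
Byte 1: 0xE1 = 11100001, payload 0001 (4 bits).
Byte 2: 0x82 = 10000010 (10xxxxxx ✓), payload 000010.
Byte 3: 0xA3 = 10100011 (10xxxxxx ✓), payload 100011.
Concatenate: 0001000010100011 = 0x10A3 (16 bits → U+10A3).

U+10A3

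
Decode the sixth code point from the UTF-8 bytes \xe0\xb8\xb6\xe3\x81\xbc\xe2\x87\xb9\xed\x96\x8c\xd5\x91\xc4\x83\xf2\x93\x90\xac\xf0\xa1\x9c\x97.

Offset 0: leading byte 0xE0 = 11100000 → 3-byte char #1 = E0 B8 B6.
Offset 3: leading byte 0xE3 = 11100011 → 3-byte char #2 = E3 81 BC.
Offset 6: leading byte 0xE2 = 11100010 → 3-byte char #3 = E2 87 B9.
Offset 9: leading byte 0xED = 11101101 → 3-byte char #4 = ED 96 8C.
Offset 12: leading byte 0xD5 = 11010101 → 2-byte char #5 = D5 91.
Offset 14: leading byte 0xC4 = 11000100 → 2-byte char #6 = C4 83.
Leading byte 0xC4 = 11000100 matches 110xxxxx → 2-byte sequence.
Byte 1: 0xC4 = 11000100, payload 00100 (5 bits).
Byte 2: 0x83 = 10000011 (10xxxxxx ✓), payload 000011.
Concatenate: 00100000011 = 0x103 (11 bits → U+0103).

U+0103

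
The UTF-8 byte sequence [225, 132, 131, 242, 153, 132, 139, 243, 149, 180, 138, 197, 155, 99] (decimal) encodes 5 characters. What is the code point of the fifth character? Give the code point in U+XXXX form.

U+0063

Offset 0: leading byte 0xE1 = 11100001 → 3-byte char #1 = E1 84 83.
Offset 3: leading byte 0xF2 = 11110010 → 4-byte char #2 = F2 99 84 8B.
Offset 7: leading byte 0xF3 = 11110011 → 4-byte char #3 = F3 95 B4 8A.
Offset 11: leading byte 0xC5 = 11000101 → 2-byte char #4 = C5 9B.
Offset 13: leading byte 0x63 = 01100011 → 1-byte char #5 = 63.
Leading byte 0x63 = 01100011 matches 0xxxxxxx → 1-byte sequence.
Byte 1: 0x63 = 01100011, payload 1100011 (7 bits).
Concatenate: 1100011 = 0x63 (7 bits → U+0063).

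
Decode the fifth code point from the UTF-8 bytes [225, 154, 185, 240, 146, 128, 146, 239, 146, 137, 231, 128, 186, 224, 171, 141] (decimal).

Offset 0: leading byte 0xE1 = 11100001 → 3-byte char #1 = E1 9A B9.
Offset 3: leading byte 0xF0 = 11110000 → 4-byte char #2 = F0 92 80 92.
Offset 7: leading byte 0xEF = 11101111 → 3-byte char #3 = EF 92 89.
Offset 10: leading byte 0xE7 = 11100111 → 3-byte char #4 = E7 80 BA.
Offset 13: leading byte 0xE0 = 11100000 → 3-byte char #5 = E0 AB 8D.
Leading byte 0xE0 = 11100000 matches 1110xxxx → 3-byte sequence.
Byte 1: 0xE0 = 11100000, payload 0000 (4 bits).
Byte 2: 0xAB = 10101011 (10xxxxxx ✓), payload 101011.
Byte 3: 0x8D = 10001101 (10xxxxxx ✓), payload 001101.
Concatenate: 0000101011001101 = 0xACD (16 bits → U+0ACD).

U+0ACD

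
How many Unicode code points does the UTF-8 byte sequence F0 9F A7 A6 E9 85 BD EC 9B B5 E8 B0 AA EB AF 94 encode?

5

Byte at offset 0: 0xF0 = 11110000 → 4-byte char (#1). Advance 4.
Byte at offset 4: 0xE9 = 11101001 → 3-byte char (#2). Advance 3.
Byte at offset 7: 0xEC = 11101100 → 3-byte char (#3). Advance 3.
Byte at offset 10: 0xE8 = 11101000 → 3-byte char (#4). Advance 3.
Byte at offset 13: 0xEB = 11101011 → 3-byte char (#5). Advance 3.
Reached end at offset 16 after 5 code points.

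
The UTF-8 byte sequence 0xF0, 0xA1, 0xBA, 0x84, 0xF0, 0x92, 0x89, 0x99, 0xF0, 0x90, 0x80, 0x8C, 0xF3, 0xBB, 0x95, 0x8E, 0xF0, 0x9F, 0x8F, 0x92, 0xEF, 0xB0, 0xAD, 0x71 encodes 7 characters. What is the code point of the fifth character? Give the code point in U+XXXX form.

Offset 0: leading byte 0xF0 = 11110000 → 4-byte char #1 = F0 A1 BA 84.
Offset 4: leading byte 0xF0 = 11110000 → 4-byte char #2 = F0 92 89 99.
Offset 8: leading byte 0xF0 = 11110000 → 4-byte char #3 = F0 90 80 8C.
Offset 12: leading byte 0xF3 = 11110011 → 4-byte char #4 = F3 BB 95 8E.
Offset 16: leading byte 0xF0 = 11110000 → 4-byte char #5 = F0 9F 8F 92.
Leading byte 0xF0 = 11110000 matches 11110xxx → 4-byte sequence.
Byte 1: 0xF0 = 11110000, payload 000 (3 bits).
Byte 2: 0x9F = 10011111 (10xxxxxx ✓), payload 011111.
Byte 3: 0x8F = 10001111 (10xxxxxx ✓), payload 001111.
Byte 4: 0x92 = 10010010 (10xxxxxx ✓), payload 010010.
Concatenate: 000011111001111010010 = 0x1F3D2 (21 bits → U+1F3D2).

U+1F3D2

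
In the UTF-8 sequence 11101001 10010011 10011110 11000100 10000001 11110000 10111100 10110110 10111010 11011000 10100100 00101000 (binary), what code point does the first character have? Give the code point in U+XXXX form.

Offset 0: leading byte 0xE9 = 11101001 → 3-byte char #1 = E9 93 9E.
Leading byte 0xE9 = 11101001 matches 1110xxxx → 3-byte sequence.
Byte 1: 0xE9 = 11101001, payload 1001 (4 bits).
Byte 2: 0x93 = 10010011 (10xxxxxx ✓), payload 010011.
Byte 3: 0x9E = 10011110 (10xxxxxx ✓), payload 011110.
Concatenate: 1001010011011110 = 0x94DE (16 bits → U+94DE).

U+94DE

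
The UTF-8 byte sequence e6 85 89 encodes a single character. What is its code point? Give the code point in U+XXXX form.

U+6149

Leading byte 0xE6 = 11100110 matches 1110xxxx → 3-byte sequence.
Byte 1: 0xE6 = 11100110, payload 0110 (4 bits).
Byte 2: 0x85 = 10000101 (10xxxxxx ✓), payload 000101.
Byte 3: 0x89 = 10001001 (10xxxxxx ✓), payload 001001.
Concatenate: 0110000101001001 = 0x6149 (16 bits → U+6149).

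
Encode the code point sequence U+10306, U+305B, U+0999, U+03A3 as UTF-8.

F0 90 8C 86 E3 81 9B E0 A6 99 CE A3

U+10306: 4-byte form → F0 90 8C 86.
U+305B: 3-byte form → E3 81 9B.
U+0999: 3-byte form → E0 A6 99.
U+03A3: 2-byte form → CE A3.
Concatenated (12 bytes): F0 90 8C 86 E3 81 9B E0 A6 99 CE A3.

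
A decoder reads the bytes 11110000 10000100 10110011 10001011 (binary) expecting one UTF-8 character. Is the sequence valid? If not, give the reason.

Leading byte 0xF0 = 11110000 → 4-byte form.
Continuation bytes all match 10xxxxxx. Payload decodes to 0x4CCB.
But 0x4CCB < 0x10000, the minimum for a 4-byte sequence — this is an overlong encoding.

invalid (overlong encoding)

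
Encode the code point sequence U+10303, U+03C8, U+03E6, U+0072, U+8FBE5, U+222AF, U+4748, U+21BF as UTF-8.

F0 90 8C 83 CF 88 CF A6 72 F2 8F AF A5 F0 A2 8A AF E4 9D 88 E2 86 BF

U+10303: 4-byte form → F0 90 8C 83.
U+03C8: 2-byte form → CF 88.
U+03E6: 2-byte form → CF A6.
U+0072: 1-byte form → 72.
U+8FBE5: 4-byte form → F2 8F AF A5.
U+222AF: 4-byte form → F0 A2 8A AF.
U+4748: 3-byte form → E4 9D 88.
U+21BF: 3-byte form → E2 86 BF.
Concatenated (23 bytes): F0 90 8C 83 CF 88 CF A6 72 F2 8F AF A5 F0 A2 8A AF E4 9D 88 E2 86 BF.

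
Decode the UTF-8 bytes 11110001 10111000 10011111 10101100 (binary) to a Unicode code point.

U+787EC

Leading byte 0xF1 = 11110001 matches 11110xxx → 4-byte sequence.
Byte 1: 0xF1 = 11110001, payload 001 (3 bits).
Byte 2: 0xB8 = 10111000 (10xxxxxx ✓), payload 111000.
Byte 3: 0x9F = 10011111 (10xxxxxx ✓), payload 011111.
Byte 4: 0xAC = 10101100 (10xxxxxx ✓), payload 101100.
Concatenate: 001111000011111101100 = 0x787EC (21 bits → U+787EC).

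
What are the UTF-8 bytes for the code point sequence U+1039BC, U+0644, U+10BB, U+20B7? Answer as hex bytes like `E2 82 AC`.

U+1039BC: 4-byte form → F4 83 A6 BC.
U+0644: 2-byte form → D9 84.
U+10BB: 3-byte form → E1 82 BB.
U+20B7: 3-byte form → E2 82 B7.
Concatenated (12 bytes): F4 83 A6 BC D9 84 E1 82 BB E2 82 B7.

F4 83 A6 BC D9 84 E1 82 BB E2 82 B7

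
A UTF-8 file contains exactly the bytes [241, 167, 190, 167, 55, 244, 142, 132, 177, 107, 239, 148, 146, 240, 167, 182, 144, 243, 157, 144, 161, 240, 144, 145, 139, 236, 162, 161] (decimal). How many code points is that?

9

Byte at offset 0: 0xF1 = 11110001 → 4-byte char (#1). Advance 4.
Byte at offset 4: 0x37 = 00110111 → 1-byte char (#2). Advance 1.
Byte at offset 5: 0xF4 = 11110100 → 4-byte char (#3). Advance 4.
Byte at offset 9: 0x6B = 01101011 → 1-byte char (#4). Advance 1.
Byte at offset 10: 0xEF = 11101111 → 3-byte char (#5). Advance 3.
Byte at offset 13: 0xF0 = 11110000 → 4-byte char (#6). Advance 4.
Byte at offset 17: 0xF3 = 11110011 → 4-byte char (#7). Advance 4.
Byte at offset 21: 0xF0 = 11110000 → 4-byte char (#8). Advance 4.
Byte at offset 25: 0xEC = 11101100 → 3-byte char (#9). Advance 3.
Reached end at offset 28 after 9 code points.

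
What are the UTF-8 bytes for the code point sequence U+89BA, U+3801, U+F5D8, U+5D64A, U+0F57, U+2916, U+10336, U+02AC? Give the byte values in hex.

E8 A6 BA E3 A0 81 EF 97 98 F1 9D 99 8A E0 BD 97 E2 A4 96 F0 90 8C B6 CA AC

U+89BA: 3-byte form → E8 A6 BA.
U+3801: 3-byte form → E3 A0 81.
U+F5D8: 3-byte form → EF 97 98.
U+5D64A: 4-byte form → F1 9D 99 8A.
U+0F57: 3-byte form → E0 BD 97.
U+2916: 3-byte form → E2 A4 96.
U+10336: 4-byte form → F0 90 8C B6.
U+02AC: 2-byte form → CA AC.
Concatenated (25 bytes): E8 A6 BA E3 A0 81 EF 97 98 F1 9D 99 8A E0 BD 97 E2 A4 96 F0 90 8C B6 CA AC.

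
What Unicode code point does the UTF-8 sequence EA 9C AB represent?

Leading byte 0xEA = 11101010 matches 1110xxxx → 3-byte sequence.
Byte 1: 0xEA = 11101010, payload 1010 (4 bits).
Byte 2: 0x9C = 10011100 (10xxxxxx ✓), payload 011100.
Byte 3: 0xAB = 10101011 (10xxxxxx ✓), payload 101011.
Concatenate: 1010011100101011 = 0xA72B (16 bits → U+A72B).

U+A72B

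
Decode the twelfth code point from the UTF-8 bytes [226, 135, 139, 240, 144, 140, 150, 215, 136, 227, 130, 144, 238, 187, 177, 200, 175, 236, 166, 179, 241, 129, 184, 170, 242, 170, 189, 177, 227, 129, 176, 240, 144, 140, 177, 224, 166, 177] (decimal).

Offset 0: leading byte 0xE2 = 11100010 → 3-byte char #1 = E2 87 8B.
Offset 3: leading byte 0xF0 = 11110000 → 4-byte char #2 = F0 90 8C 96.
Offset 7: leading byte 0xD7 = 11010111 → 2-byte char #3 = D7 88.
Offset 9: leading byte 0xE3 = 11100011 → 3-byte char #4 = E3 82 90.
Offset 12: leading byte 0xEE = 11101110 → 3-byte char #5 = EE BB B1.
Offset 15: leading byte 0xC8 = 11001000 → 2-byte char #6 = C8 AF.
Offset 17: leading byte 0xEC = 11101100 → 3-byte char #7 = EC A6 B3.
Offset 20: leading byte 0xF1 = 11110001 → 4-byte char #8 = F1 81 B8 AA.
Offset 24: leading byte 0xF2 = 11110010 → 4-byte char #9 = F2 AA BD B1.
Offset 28: leading byte 0xE3 = 11100011 → 3-byte char #10 = E3 81 B0.
Offset 31: leading byte 0xF0 = 11110000 → 4-byte char #11 = F0 90 8C B1.
Offset 35: leading byte 0xE0 = 11100000 → 3-byte char #12 = E0 A6 B1.
Leading byte 0xE0 = 11100000 matches 1110xxxx → 3-byte sequence.
Byte 1: 0xE0 = 11100000, payload 0000 (4 bits).
Byte 2: 0xA6 = 10100110 (10xxxxxx ✓), payload 100110.
Byte 3: 0xB1 = 10110001 (10xxxxxx ✓), payload 110001.
Concatenate: 0000100110110001 = 0x9B1 (16 bits → U+09B1).

U+09B1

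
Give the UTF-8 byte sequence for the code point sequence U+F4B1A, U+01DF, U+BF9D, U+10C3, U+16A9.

U+F4B1A: 4-byte form → F3 B4 AC 9A.
U+01DF: 2-byte form → C7 9F.
U+BF9D: 3-byte form → EB BE 9D.
U+10C3: 3-byte form → E1 83 83.
U+16A9: 3-byte form → E1 9A A9.
Concatenated (15 bytes): F3 B4 AC 9A C7 9F EB BE 9D E1 83 83 E1 9A A9.

F3 B4 AC 9A C7 9F EB BE 9D E1 83 83 E1 9A A9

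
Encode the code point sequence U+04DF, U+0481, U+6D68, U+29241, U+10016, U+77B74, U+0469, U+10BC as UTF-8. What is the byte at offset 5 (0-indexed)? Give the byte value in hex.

U+04DF → 2-byte form D3 9F at offsets 0–1.
U+0481 → 2-byte form D2 81 at offsets 2–3.
U+6D68 → 3-byte form E6 B5 A8 at offsets 4–6.
Offset 5 falls in char 3's range; it's byte 2 of E6 B5 A8 = 0xB5.

0xB5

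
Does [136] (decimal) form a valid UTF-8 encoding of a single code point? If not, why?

Byte 0x88 = 10001000 has the form 10xxxxxx — a continuation byte — but there is no preceding leading byte.

invalid (continuation byte with no leading byte)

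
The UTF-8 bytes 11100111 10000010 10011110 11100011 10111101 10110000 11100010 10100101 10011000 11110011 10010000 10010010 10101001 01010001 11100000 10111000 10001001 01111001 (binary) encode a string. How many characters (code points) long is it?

Byte at offset 0: 0xE7 = 11100111 → 3-byte char (#1). Advance 3.
Byte at offset 3: 0xE3 = 11100011 → 3-byte char (#2). Advance 3.
Byte at offset 6: 0xE2 = 11100010 → 3-byte char (#3). Advance 3.
Byte at offset 9: 0xF3 = 11110011 → 4-byte char (#4). Advance 4.
Byte at offset 13: 0x51 = 01010001 → 1-byte char (#5). Advance 1.
Byte at offset 14: 0xE0 = 11100000 → 3-byte char (#6). Advance 3.
Byte at offset 17: 0x79 = 01111001 → 1-byte char (#7). Advance 1.
Reached end at offset 18 after 7 code points.

7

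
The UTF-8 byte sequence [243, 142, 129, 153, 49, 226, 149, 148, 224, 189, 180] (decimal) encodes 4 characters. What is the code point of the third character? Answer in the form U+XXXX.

Offset 0: leading byte 0xF3 = 11110011 → 4-byte char #1 = F3 8E 81 99.
Offset 4: leading byte 0x31 = 00110001 → 1-byte char #2 = 31.
Offset 5: leading byte 0xE2 = 11100010 → 3-byte char #3 = E2 95 94.
Leading byte 0xE2 = 11100010 matches 1110xxxx → 3-byte sequence.
Byte 1: 0xE2 = 11100010, payload 0010 (4 bits).
Byte 2: 0x95 = 10010101 (10xxxxxx ✓), payload 010101.
Byte 3: 0x94 = 10010100 (10xxxxxx ✓), payload 010100.
Concatenate: 0010010101010100 = 0x2554 (16 bits → U+2554).

U+2554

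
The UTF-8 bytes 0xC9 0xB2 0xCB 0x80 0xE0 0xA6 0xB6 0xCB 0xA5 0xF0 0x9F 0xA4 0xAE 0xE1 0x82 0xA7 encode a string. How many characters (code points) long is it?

6

Byte at offset 0: 0xC9 = 11001001 → 2-byte char (#1). Advance 2.
Byte at offset 2: 0xCB = 11001011 → 2-byte char (#2). Advance 2.
Byte at offset 4: 0xE0 = 11100000 → 3-byte char (#3). Advance 3.
Byte at offset 7: 0xCB = 11001011 → 2-byte char (#4). Advance 2.
Byte at offset 9: 0xF0 = 11110000 → 4-byte char (#5). Advance 4.
Byte at offset 13: 0xE1 = 11100001 → 3-byte char (#6). Advance 3.
Reached end at offset 16 after 6 code points.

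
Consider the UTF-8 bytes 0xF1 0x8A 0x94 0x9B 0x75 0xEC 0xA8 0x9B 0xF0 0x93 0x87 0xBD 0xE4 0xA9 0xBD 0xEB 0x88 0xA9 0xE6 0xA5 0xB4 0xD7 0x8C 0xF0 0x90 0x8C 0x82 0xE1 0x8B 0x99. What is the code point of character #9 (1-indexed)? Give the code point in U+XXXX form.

U+10302

Offset 0: leading byte 0xF1 = 11110001 → 4-byte char #1 = F1 8A 94 9B.
Offset 4: leading byte 0x75 = 01110101 → 1-byte char #2 = 75.
Offset 5: leading byte 0xEC = 11101100 → 3-byte char #3 = EC A8 9B.
Offset 8: leading byte 0xF0 = 11110000 → 4-byte char #4 = F0 93 87 BD.
Offset 12: leading byte 0xE4 = 11100100 → 3-byte char #5 = E4 A9 BD.
Offset 15: leading byte 0xEB = 11101011 → 3-byte char #6 = EB 88 A9.
Offset 18: leading byte 0xE6 = 11100110 → 3-byte char #7 = E6 A5 B4.
Offset 21: leading byte 0xD7 = 11010111 → 2-byte char #8 = D7 8C.
Offset 23: leading byte 0xF0 = 11110000 → 4-byte char #9 = F0 90 8C 82.
Leading byte 0xF0 = 11110000 matches 11110xxx → 4-byte sequence.
Byte 1: 0xF0 = 11110000, payload 000 (3 bits).
Byte 2: 0x90 = 10010000 (10xxxxxx ✓), payload 010000.
Byte 3: 0x8C = 10001100 (10xxxxxx ✓), payload 001100.
Byte 4: 0x82 = 10000010 (10xxxxxx ✓), payload 000010.
Concatenate: 000010000001100000010 = 0x10302 (21 bits → U+10302).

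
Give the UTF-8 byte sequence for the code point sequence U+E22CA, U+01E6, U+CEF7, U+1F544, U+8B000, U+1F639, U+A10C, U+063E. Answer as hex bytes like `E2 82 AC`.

F3 A2 8B 8A C7 A6 EC BB B7 F0 9F 95 84 F2 8B 80 80 F0 9F 98 B9 EA 84 8C D8 BE

U+E22CA: 4-byte form → F3 A2 8B 8A.
U+01E6: 2-byte form → C7 A6.
U+CEF7: 3-byte form → EC BB B7.
U+1F544: 4-byte form → F0 9F 95 84.
U+8B000: 4-byte form → F2 8B 80 80.
U+1F639: 4-byte form → F0 9F 98 B9.
U+A10C: 3-byte form → EA 84 8C.
U+063E: 2-byte form → D8 BE.
Concatenated (26 bytes): F3 A2 8B 8A C7 A6 EC BB B7 F0 9F 95 84 F2 8B 80 80 F0 9F 98 B9 EA 84 8C D8 BE.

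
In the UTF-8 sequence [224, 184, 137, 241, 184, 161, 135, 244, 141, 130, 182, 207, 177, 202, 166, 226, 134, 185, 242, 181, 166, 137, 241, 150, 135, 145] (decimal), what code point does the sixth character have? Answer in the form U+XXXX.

Offset 0: leading byte 0xE0 = 11100000 → 3-byte char #1 = E0 B8 89.
Offset 3: leading byte 0xF1 = 11110001 → 4-byte char #2 = F1 B8 A1 87.
Offset 7: leading byte 0xF4 = 11110100 → 4-byte char #3 = F4 8D 82 B6.
Offset 11: leading byte 0xCF = 11001111 → 2-byte char #4 = CF B1.
Offset 13: leading byte 0xCA = 11001010 → 2-byte char #5 = CA A6.
Offset 15: leading byte 0xE2 = 11100010 → 3-byte char #6 = E2 86 B9.
Leading byte 0xE2 = 11100010 matches 1110xxxx → 3-byte sequence.
Byte 1: 0xE2 = 11100010, payload 0010 (4 bits).
Byte 2: 0x86 = 10000110 (10xxxxxx ✓), payload 000110.
Byte 3: 0xB9 = 10111001 (10xxxxxx ✓), payload 111001.
Concatenate: 0010000110111001 = 0x21B9 (16 bits → U+21B9).

U+21B9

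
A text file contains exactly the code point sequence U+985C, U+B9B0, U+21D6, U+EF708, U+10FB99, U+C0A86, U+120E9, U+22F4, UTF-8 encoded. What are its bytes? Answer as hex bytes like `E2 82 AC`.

U+985C: 3-byte form → E9 A1 9C.
U+B9B0: 3-byte form → EB A6 B0.
U+21D6: 3-byte form → E2 87 96.
U+EF708: 4-byte form → F3 AF 9C 88.
U+10FB99: 4-byte form → F4 8F AE 99.
U+C0A86: 4-byte form → F3 80 AA 86.
U+120E9: 4-byte form → F0 92 83 A9.
U+22F4: 3-byte form → E2 8B B4.
Concatenated (28 bytes): E9 A1 9C EB A6 B0 E2 87 96 F3 AF 9C 88 F4 8F AE 99 F3 80 AA 86 F0 92 83 A9 E2 8B B4.

E9 A1 9C EB A6 B0 E2 87 96 F3 AF 9C 88 F4 8F AE 99 F3 80 AA 86 F0 92 83 A9 E2 8B B4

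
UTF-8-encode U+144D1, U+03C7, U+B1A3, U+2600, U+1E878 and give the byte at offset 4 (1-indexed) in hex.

0x91

1-indexed offset 4 is 0-indexed offset 3.
U+144D1 → 4-byte form F0 94 93 91 at offsets 0–3.
Offset 3 falls in char 1's range; it's byte 4 of F0 94 93 91 = 0x91.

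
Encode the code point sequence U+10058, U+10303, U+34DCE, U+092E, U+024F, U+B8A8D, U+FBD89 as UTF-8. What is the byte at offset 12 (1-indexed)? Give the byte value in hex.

1-indexed offset 12 is 0-indexed offset 11.
U+10058 → 4-byte form F0 90 81 98 at offsets 0–3.
U+10303 → 4-byte form F0 90 8C 83 at offsets 4–7.
U+34DCE → 4-byte form F0 B4 B7 8E at offsets 8–11.
Offset 11 falls in char 3's range; it's byte 4 of F0 B4 B7 8E = 0x8E.

0x8E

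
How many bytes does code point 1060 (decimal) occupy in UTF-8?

2

U+0424 = 0x424. UTF-8 uses 1 byte below 0x80, 2 below 0x800, 3 below 0x10000, 4 up to 0x10FFFF. 0x424 is in U+0080–U+07FF → 2 bytes.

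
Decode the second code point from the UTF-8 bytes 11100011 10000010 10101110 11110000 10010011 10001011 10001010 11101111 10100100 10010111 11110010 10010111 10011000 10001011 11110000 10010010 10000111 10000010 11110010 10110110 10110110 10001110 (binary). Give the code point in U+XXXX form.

Offset 0: leading byte 0xE3 = 11100011 → 3-byte char #1 = E3 82 AE.
Offset 3: leading byte 0xF0 = 11110000 → 4-byte char #2 = F0 93 8B 8A.
Leading byte 0xF0 = 11110000 matches 11110xxx → 4-byte sequence.
Byte 1: 0xF0 = 11110000, payload 000 (3 bits).
Byte 2: 0x93 = 10010011 (10xxxxxx ✓), payload 010011.
Byte 3: 0x8B = 10001011 (10xxxxxx ✓), payload 001011.
Byte 4: 0x8A = 10001010 (10xxxxxx ✓), payload 001010.
Concatenate: 000010011001011001010 = 0x132CA (21 bits → U+132CA).

U+132CA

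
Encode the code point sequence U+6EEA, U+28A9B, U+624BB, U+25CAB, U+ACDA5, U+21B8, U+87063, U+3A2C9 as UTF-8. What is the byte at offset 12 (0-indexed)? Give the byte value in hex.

0xA5

U+6EEA → 3-byte form E6 BB AA at offsets 0–2.
U+28A9B → 4-byte form F0 A8 AA 9B at offsets 3–6.
U+624BB → 4-byte form F1 A2 92 BB at offsets 7–10.
U+25CAB → 4-byte form F0 A5 B2 AB at offsets 11–14.
Offset 12 falls in char 4's range; it's byte 2 of F0 A5 B2 AB = 0xA5.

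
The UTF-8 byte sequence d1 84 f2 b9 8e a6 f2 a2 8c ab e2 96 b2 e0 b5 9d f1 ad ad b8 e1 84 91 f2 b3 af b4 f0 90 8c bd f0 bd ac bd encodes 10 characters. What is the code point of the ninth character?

U+1033D

Offset 0: leading byte 0xD1 = 11010001 → 2-byte char #1 = D1 84.
Offset 2: leading byte 0xF2 = 11110010 → 4-byte char #2 = F2 B9 8E A6.
Offset 6: leading byte 0xF2 = 11110010 → 4-byte char #3 = F2 A2 8C AB.
Offset 10: leading byte 0xE2 = 11100010 → 3-byte char #4 = E2 96 B2.
Offset 13: leading byte 0xE0 = 11100000 → 3-byte char #5 = E0 B5 9D.
Offset 16: leading byte 0xF1 = 11110001 → 4-byte char #6 = F1 AD AD B8.
Offset 20: leading byte 0xE1 = 11100001 → 3-byte char #7 = E1 84 91.
Offset 23: leading byte 0xF2 = 11110010 → 4-byte char #8 = F2 B3 AF B4.
Offset 27: leading byte 0xF0 = 11110000 → 4-byte char #9 = F0 90 8C BD.
Leading byte 0xF0 = 11110000 matches 11110xxx → 4-byte sequence.
Byte 1: 0xF0 = 11110000, payload 000 (3 bits).
Byte 2: 0x90 = 10010000 (10xxxxxx ✓), payload 010000.
Byte 3: 0x8C = 10001100 (10xxxxxx ✓), payload 001100.
Byte 4: 0xBD = 10111101 (10xxxxxx ✓), payload 111101.
Concatenate: 000010000001100111101 = 0x1033D (21 bits → U+1033D).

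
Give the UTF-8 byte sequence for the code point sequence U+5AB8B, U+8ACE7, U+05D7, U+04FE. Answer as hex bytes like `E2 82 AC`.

F1 9A AE 8B F2 8A B3 A7 D7 97 D3 BE

U+5AB8B: 4-byte form → F1 9A AE 8B.
U+8ACE7: 4-byte form → F2 8A B3 A7.
U+05D7: 2-byte form → D7 97.
U+04FE: 2-byte form → D3 BE.
Concatenated (12 bytes): F1 9A AE 8B F2 8A B3 A7 D7 97 D3 BE.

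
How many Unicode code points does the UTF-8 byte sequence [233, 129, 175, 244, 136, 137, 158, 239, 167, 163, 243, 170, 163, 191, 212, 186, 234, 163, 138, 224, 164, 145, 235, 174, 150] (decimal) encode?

Byte at offset 0: 0xE9 = 11101001 → 3-byte char (#1). Advance 3.
Byte at offset 3: 0xF4 = 11110100 → 4-byte char (#2). Advance 4.
Byte at offset 7: 0xEF = 11101111 → 3-byte char (#3). Advance 3.
Byte at offset 10: 0xF3 = 11110011 → 4-byte char (#4). Advance 4.
Byte at offset 14: 0xD4 = 11010100 → 2-byte char (#5). Advance 2.
Byte at offset 16: 0xEA = 11101010 → 3-byte char (#6). Advance 3.
Byte at offset 19: 0xE0 = 11100000 → 3-byte char (#7). Advance 3.
Byte at offset 22: 0xEB = 11101011 → 3-byte char (#8). Advance 3.
Reached end at offset 25 after 8 code points.

8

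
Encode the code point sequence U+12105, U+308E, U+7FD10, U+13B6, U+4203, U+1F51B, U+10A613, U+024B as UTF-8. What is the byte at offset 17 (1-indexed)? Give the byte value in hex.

1-indexed offset 17 is 0-indexed offset 16.
U+12105 → 4-byte form F0 92 84 85 at offsets 0–3.
U+308E → 3-byte form E3 82 8E at offsets 4–6.
U+7FD10 → 4-byte form F1 BF B4 90 at offsets 7–10.
U+13B6 → 3-byte form E1 8E B6 at offsets 11–13.
U+4203 → 3-byte form E4 88 83 at offsets 14–16.
Offset 16 falls in char 5's range; it's byte 3 of E4 88 83 = 0x83.

0x83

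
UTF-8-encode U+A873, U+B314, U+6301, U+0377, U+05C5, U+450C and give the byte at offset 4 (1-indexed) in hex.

1-indexed offset 4 is 0-indexed offset 3.
U+A873 → 3-byte form EA A1 B3 at offsets 0–2.
U+B314 → 3-byte form EB 8C 94 at offsets 3–5.
Offset 3 falls in char 2's range; it's byte 1 of EB 8C 94 = 0xEB.

0xEB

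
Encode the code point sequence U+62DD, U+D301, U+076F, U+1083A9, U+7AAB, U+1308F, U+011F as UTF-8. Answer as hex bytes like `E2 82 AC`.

E6 8B 9D ED 8C 81 DD AF F4 88 8E A9 E7 AA AB F0 93 82 8F C4 9F

U+62DD: 3-byte form → E6 8B 9D.
U+D301: 3-byte form → ED 8C 81.
U+076F: 2-byte form → DD AF.
U+1083A9: 4-byte form → F4 88 8E A9.
U+7AAB: 3-byte form → E7 AA AB.
U+1308F: 4-byte form → F0 93 82 8F.
U+011F: 2-byte form → C4 9F.
Concatenated (21 bytes): E6 8B 9D ED 8C 81 DD AF F4 88 8E A9 E7 AA AB F0 93 82 8F C4 9F.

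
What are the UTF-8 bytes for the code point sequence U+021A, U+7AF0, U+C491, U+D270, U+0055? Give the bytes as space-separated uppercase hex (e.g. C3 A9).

C8 9A E7 AB B0 EC 92 91 ED 89 B0 55

U+021A: 2-byte form → C8 9A.
U+7AF0: 3-byte form → E7 AB B0.
U+C491: 3-byte form → EC 92 91.
U+D270: 3-byte form → ED 89 B0.
U+0055: 1-byte form → 55.
Concatenated (12 bytes): C8 9A E7 AB B0 EC 92 91 ED 89 B0 55.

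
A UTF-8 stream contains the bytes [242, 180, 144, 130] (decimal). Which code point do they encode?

Leading byte 0xF2 = 11110010 matches 11110xxx → 4-byte sequence.
Byte 1: 0xF2 = 11110010, payload 010 (3 bits).
Byte 2: 0xB4 = 10110100 (10xxxxxx ✓), payload 110100.
Byte 3: 0x90 = 10010000 (10xxxxxx ✓), payload 010000.
Byte 4: 0x82 = 10000010 (10xxxxxx ✓), payload 000010.
Concatenate: 010110100010000000010 = 0xB4402 (21 bits → U+B4402).

U+B4402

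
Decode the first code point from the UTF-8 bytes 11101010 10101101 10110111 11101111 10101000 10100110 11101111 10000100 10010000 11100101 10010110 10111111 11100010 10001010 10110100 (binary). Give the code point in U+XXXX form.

U+AB77

Offset 0: leading byte 0xEA = 11101010 → 3-byte char #1 = EA AD B7.
Leading byte 0xEA = 11101010 matches 1110xxxx → 3-byte sequence.
Byte 1: 0xEA = 11101010, payload 1010 (4 bits).
Byte 2: 0xAD = 10101101 (10xxxxxx ✓), payload 101101.
Byte 3: 0xB7 = 10110111 (10xxxxxx ✓), payload 110111.
Concatenate: 1010101101110111 = 0xAB77 (16 bits → U+AB77).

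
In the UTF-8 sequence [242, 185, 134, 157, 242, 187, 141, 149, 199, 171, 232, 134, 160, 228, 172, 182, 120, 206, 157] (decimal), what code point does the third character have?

U+01EB

Offset 0: leading byte 0xF2 = 11110010 → 4-byte char #1 = F2 B9 86 9D.
Offset 4: leading byte 0xF2 = 11110010 → 4-byte char #2 = F2 BB 8D 95.
Offset 8: leading byte 0xC7 = 11000111 → 2-byte char #3 = C7 AB.
Leading byte 0xC7 = 11000111 matches 110xxxxx → 2-byte sequence.
Byte 1: 0xC7 = 11000111, payload 00111 (5 bits).
Byte 2: 0xAB = 10101011 (10xxxxxx ✓), payload 101011.
Concatenate: 00111101011 = 0x1EB (11 bits → U+01EB).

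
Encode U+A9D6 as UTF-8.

EA A7 96

U+A9D6 = 0xA9D6 = 43478 decimal. In range U+0800–U+FFFF → 3-byte form: 1110xxxx 10xxxxxx 10xxxxxx.
Binary (16 bits): 1010100111010110.
Split 4+6+6: 1010 | 100111 | 010110.
Byte 1: 11101010 = 0xEA.
Byte 2: 10100111 = 0xA7.
Byte 3: 10010110 = 0x96.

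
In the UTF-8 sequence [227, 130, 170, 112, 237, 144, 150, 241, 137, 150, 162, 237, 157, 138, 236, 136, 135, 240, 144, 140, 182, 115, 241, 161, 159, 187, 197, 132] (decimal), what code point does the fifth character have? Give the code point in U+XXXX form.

Offset 0: leading byte 0xE3 = 11100011 → 3-byte char #1 = E3 82 AA.
Offset 3: leading byte 0x70 = 01110000 → 1-byte char #2 = 70.
Offset 4: leading byte 0xED = 11101101 → 3-byte char #3 = ED 90 96.
Offset 7: leading byte 0xF1 = 11110001 → 4-byte char #4 = F1 89 96 A2.
Offset 11: leading byte 0xED = 11101101 → 3-byte char #5 = ED 9D 8A.
Leading byte 0xED = 11101101 matches 1110xxxx → 3-byte sequence.
Byte 1: 0xED = 11101101, payload 1101 (4 bits).
Byte 2: 0x9D = 10011101 (10xxxxxx ✓), payload 011101.
Byte 3: 0x8A = 10001010 (10xxxxxx ✓), payload 001010.
Concatenate: 1101011101001010 = 0xD74A (16 bits → U+D74A).

U+D74A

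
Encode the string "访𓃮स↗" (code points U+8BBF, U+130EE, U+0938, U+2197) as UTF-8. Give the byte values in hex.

E8 AE BF F0 93 83 AE E0 A4 B8 E2 86 97

U+8BBF: 3-byte form → E8 AE BF.
U+130EE: 4-byte form → F0 93 83 AE.
U+0938: 3-byte form → E0 A4 B8.
U+2197: 3-byte form → E2 86 97.
Concatenated (13 bytes): E8 AE BF F0 93 83 AE E0 A4 B8 E2 86 97.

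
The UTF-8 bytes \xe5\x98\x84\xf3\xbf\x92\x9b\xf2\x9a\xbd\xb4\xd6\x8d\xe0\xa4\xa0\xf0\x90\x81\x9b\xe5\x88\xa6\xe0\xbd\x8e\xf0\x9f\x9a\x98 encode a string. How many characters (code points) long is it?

9

Byte at offset 0: 0xE5 = 11100101 → 3-byte char (#1). Advance 3.
Byte at offset 3: 0xF3 = 11110011 → 4-byte char (#2). Advance 4.
Byte at offset 7: 0xF2 = 11110010 → 4-byte char (#3). Advance 4.
Byte at offset 11: 0xD6 = 11010110 → 2-byte char (#4). Advance 2.
Byte at offset 13: 0xE0 = 11100000 → 3-byte char (#5). Advance 3.
Byte at offset 16: 0xF0 = 11110000 → 4-byte char (#6). Advance 4.
Byte at offset 20: 0xE5 = 11100101 → 3-byte char (#7). Advance 3.
Byte at offset 23: 0xE0 = 11100000 → 3-byte char (#8). Advance 3.
Byte at offset 26: 0xF0 = 11110000 → 4-byte char (#9). Advance 4.
Reached end at offset 30 after 9 code points.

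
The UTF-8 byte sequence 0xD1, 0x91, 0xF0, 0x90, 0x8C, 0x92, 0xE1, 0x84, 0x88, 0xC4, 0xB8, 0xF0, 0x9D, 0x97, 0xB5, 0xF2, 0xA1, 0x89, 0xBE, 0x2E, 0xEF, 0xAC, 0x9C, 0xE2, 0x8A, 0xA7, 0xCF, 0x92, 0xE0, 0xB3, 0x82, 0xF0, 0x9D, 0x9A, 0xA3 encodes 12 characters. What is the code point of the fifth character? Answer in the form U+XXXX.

Offset 0: leading byte 0xD1 = 11010001 → 2-byte char #1 = D1 91.
Offset 2: leading byte 0xF0 = 11110000 → 4-byte char #2 = F0 90 8C 92.
Offset 6: leading byte 0xE1 = 11100001 → 3-byte char #3 = E1 84 88.
Offset 9: leading byte 0xC4 = 11000100 → 2-byte char #4 = C4 B8.
Offset 11: leading byte 0xF0 = 11110000 → 4-byte char #5 = F0 9D 97 B5.
Leading byte 0xF0 = 11110000 matches 11110xxx → 4-byte sequence.
Byte 1: 0xF0 = 11110000, payload 000 (3 bits).
Byte 2: 0x9D = 10011101 (10xxxxxx ✓), payload 011101.
Byte 3: 0x97 = 10010111 (10xxxxxx ✓), payload 010111.
Byte 4: 0xB5 = 10110101 (10xxxxxx ✓), payload 110101.
Concatenate: 000011101010111110101 = 0x1D5F5 (21 bits → U+1D5F5).

U+1D5F5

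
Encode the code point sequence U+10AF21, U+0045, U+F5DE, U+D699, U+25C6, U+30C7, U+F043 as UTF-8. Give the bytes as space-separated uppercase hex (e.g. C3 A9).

F4 8A BC A1 45 EF 97 9E ED 9A 99 E2 97 86 E3 83 87 EF 81 83

U+10AF21: 4-byte form → F4 8A BC A1.
U+0045: 1-byte form → 45.
U+F5DE: 3-byte form → EF 97 9E.
U+D699: 3-byte form → ED 9A 99.
U+25C6: 3-byte form → E2 97 86.
U+30C7: 3-byte form → E3 83 87.
U+F043: 3-byte form → EF 81 83.
Concatenated (20 bytes): F4 8A BC A1 45 EF 97 9E ED 9A 99 E2 97 86 E3 83 87 EF 81 83.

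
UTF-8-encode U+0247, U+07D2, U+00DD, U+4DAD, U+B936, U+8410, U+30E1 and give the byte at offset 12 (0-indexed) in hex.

U+0247 → 2-byte form C9 87 at offsets 0–1.
U+07D2 → 2-byte form DF 92 at offsets 2–3.
U+00DD → 2-byte form C3 9D at offsets 4–5.
U+4DAD → 3-byte form E4 B6 AD at offsets 6–8.
U+B936 → 3-byte form EB A4 B6 at offsets 9–11.
U+8410 → 3-byte form E8 90 90 at offsets 12–14.
Offset 12 falls in char 6's range; it's byte 1 of E8 90 90 = 0xE8.

0xE8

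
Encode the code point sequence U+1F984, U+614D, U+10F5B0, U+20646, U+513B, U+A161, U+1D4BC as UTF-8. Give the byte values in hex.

U+1F984: 4-byte form → F0 9F A6 84.
U+614D: 3-byte form → E6 85 8D.
U+10F5B0: 4-byte form → F4 8F 96 B0.
U+20646: 4-byte form → F0 A0 99 86.
U+513B: 3-byte form → E5 84 BB.
U+A161: 3-byte form → EA 85 A1.
U+1D4BC: 4-byte form → F0 9D 92 BC.
Concatenated (25 bytes): F0 9F A6 84 E6 85 8D F4 8F 96 B0 F0 A0 99 86 E5 84 BB EA 85 A1 F0 9D 92 BC.

F0 9F A6 84 E6 85 8D F4 8F 96 B0 F0 A0 99 86 E5 84 BB EA 85 A1 F0 9D 92 BC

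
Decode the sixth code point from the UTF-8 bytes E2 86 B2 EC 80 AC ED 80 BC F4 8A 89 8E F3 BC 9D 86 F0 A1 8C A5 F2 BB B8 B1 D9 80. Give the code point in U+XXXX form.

U+21325

Offset 0: leading byte 0xE2 = 11100010 → 3-byte char #1 = E2 86 B2.
Offset 3: leading byte 0xEC = 11101100 → 3-byte char #2 = EC 80 AC.
Offset 6: leading byte 0xED = 11101101 → 3-byte char #3 = ED 80 BC.
Offset 9: leading byte 0xF4 = 11110100 → 4-byte char #4 = F4 8A 89 8E.
Offset 13: leading byte 0xF3 = 11110011 → 4-byte char #5 = F3 BC 9D 86.
Offset 17: leading byte 0xF0 = 11110000 → 4-byte char #6 = F0 A1 8C A5.
Leading byte 0xF0 = 11110000 matches 11110xxx → 4-byte sequence.
Byte 1: 0xF0 = 11110000, payload 000 (3 bits).
Byte 2: 0xA1 = 10100001 (10xxxxxx ✓), payload 100001.
Byte 3: 0x8C = 10001100 (10xxxxxx ✓), payload 001100.
Byte 4: 0xA5 = 10100101 (10xxxxxx ✓), payload 100101.
Concatenate: 000100001001100100101 = 0x21325 (21 bits → U+21325).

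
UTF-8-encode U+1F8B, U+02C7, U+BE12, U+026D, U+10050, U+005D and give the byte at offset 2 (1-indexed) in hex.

1-indexed offset 2 is 0-indexed offset 1.
U+1F8B → 3-byte form E1 BE 8B at offsets 0–2.
Offset 1 falls in char 1's range; it's byte 2 of E1 BE 8B = 0xBE.

0xBE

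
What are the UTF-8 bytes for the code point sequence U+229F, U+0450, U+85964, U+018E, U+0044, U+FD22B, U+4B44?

U+229F: 3-byte form → E2 8A 9F.
U+0450: 2-byte form → D1 90.
U+85964: 4-byte form → F2 85 A5 A4.
U+018E: 2-byte form → C6 8E.
U+0044: 1-byte form → 44.
U+FD22B: 4-byte form → F3 BD 88 AB.
U+4B44: 3-byte form → E4 AD 84.
Concatenated (19 bytes): E2 8A 9F D1 90 F2 85 A5 A4 C6 8E 44 F3 BD 88 AB E4 AD 84.

E2 8A 9F D1 90 F2 85 A5 A4 C6 8E 44 F3 BD 88 AB E4 AD 84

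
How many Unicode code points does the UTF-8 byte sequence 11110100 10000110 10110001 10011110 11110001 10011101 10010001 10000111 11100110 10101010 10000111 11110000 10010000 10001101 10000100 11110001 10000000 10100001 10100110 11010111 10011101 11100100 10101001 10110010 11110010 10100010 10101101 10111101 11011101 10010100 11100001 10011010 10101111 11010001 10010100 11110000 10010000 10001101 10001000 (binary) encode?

12

Byte at offset 0: 0xF4 = 11110100 → 4-byte char (#1). Advance 4.
Byte at offset 4: 0xF1 = 11110001 → 4-byte char (#2). Advance 4.
Byte at offset 8: 0xE6 = 11100110 → 3-byte char (#3). Advance 3.
Byte at offset 11: 0xF0 = 11110000 → 4-byte char (#4). Advance 4.
Byte at offset 15: 0xF1 = 11110001 → 4-byte char (#5). Advance 4.
Byte at offset 19: 0xD7 = 11010111 → 2-byte char (#6). Advance 2.
Byte at offset 21: 0xE4 = 11100100 → 3-byte char (#7). Advance 3.
Byte at offset 24: 0xF2 = 11110010 → 4-byte char (#8). Advance 4.
Byte at offset 28: 0xDD = 11011101 → 2-byte char (#9). Advance 2.
Byte at offset 30: 0xE1 = 11100001 → 3-byte char (#10). Advance 3.
Byte at offset 33: 0xD1 = 11010001 → 2-byte char (#11). Advance 2.
Byte at offset 35: 0xF0 = 11110000 → 4-byte char (#12). Advance 4.
Reached end at offset 39 after 12 code points.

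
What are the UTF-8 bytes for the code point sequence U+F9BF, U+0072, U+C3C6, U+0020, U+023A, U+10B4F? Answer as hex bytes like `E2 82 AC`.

EF A6 BF 72 EC 8F 86 20 C8 BA F0 90 AD 8F

U+F9BF: 3-byte form → EF A6 BF.
U+0072: 1-byte form → 72.
U+C3C6: 3-byte form → EC 8F 86.
U+0020: 1-byte form → 20.
U+023A: 2-byte form → C8 BA.
U+10B4F: 4-byte form → F0 90 AD 8F.
Concatenated (14 bytes): EF A6 BF 72 EC 8F 86 20 C8 BA F0 90 AD 8F.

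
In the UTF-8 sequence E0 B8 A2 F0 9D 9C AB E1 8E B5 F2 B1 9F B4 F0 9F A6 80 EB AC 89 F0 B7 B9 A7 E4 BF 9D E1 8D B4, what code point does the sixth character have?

Offset 0: leading byte 0xE0 = 11100000 → 3-byte char #1 = E0 B8 A2.
Offset 3: leading byte 0xF0 = 11110000 → 4-byte char #2 = F0 9D 9C AB.
Offset 7: leading byte 0xE1 = 11100001 → 3-byte char #3 = E1 8E B5.
Offset 10: leading byte 0xF2 = 11110010 → 4-byte char #4 = F2 B1 9F B4.
Offset 14: leading byte 0xF0 = 11110000 → 4-byte char #5 = F0 9F A6 80.
Offset 18: leading byte 0xEB = 11101011 → 3-byte char #6 = EB AC 89.
Leading byte 0xEB = 11101011 matches 1110xxxx → 3-byte sequence.
Byte 1: 0xEB = 11101011, payload 1011 (4 bits).
Byte 2: 0xAC = 10101100 (10xxxxxx ✓), payload 101100.
Byte 3: 0x89 = 10001001 (10xxxxxx ✓), payload 001001.
Concatenate: 1011101100001001 = 0xBB09 (16 bits → U+BB09).

U+BB09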